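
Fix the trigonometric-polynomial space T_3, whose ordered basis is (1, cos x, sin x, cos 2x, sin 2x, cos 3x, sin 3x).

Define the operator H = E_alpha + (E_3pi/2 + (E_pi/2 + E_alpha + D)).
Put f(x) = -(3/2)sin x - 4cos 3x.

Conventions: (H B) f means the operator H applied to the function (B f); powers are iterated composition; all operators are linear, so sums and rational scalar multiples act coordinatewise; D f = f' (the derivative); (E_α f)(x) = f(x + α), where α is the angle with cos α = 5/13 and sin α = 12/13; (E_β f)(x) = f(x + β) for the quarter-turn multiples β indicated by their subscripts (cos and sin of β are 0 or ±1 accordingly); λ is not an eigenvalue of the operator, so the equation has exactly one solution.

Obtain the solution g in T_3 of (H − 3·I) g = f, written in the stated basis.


the image equals g(x) = (111/340)cos x + (87/340)sin x + (3046/4487)cos 3x - (1410/4487)sin 3x

write g with unknown coordinates in the stated basis and equate coefficients in (H − 3·I) g = f
solving from the highest basis element down gives g = (111/340)cos x + (87/340)sin x + (3046/4487)cos 3x - (1410/4487)sin 3x
check: H g = (333/340)cos x - (249/340)sin x - (8810/4487)cos 3x - (4230/4487)sin 3x
so H g − 3·g = -(3/2)sin x - 4cos 3x = f ✓


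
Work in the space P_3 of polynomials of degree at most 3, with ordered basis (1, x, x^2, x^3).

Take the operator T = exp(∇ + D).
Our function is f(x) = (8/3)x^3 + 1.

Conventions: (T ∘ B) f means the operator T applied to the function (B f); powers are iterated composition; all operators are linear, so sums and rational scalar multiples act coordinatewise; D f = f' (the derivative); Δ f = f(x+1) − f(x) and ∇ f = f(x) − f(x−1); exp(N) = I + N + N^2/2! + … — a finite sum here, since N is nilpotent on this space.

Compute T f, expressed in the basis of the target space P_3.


order-1 term: 16x^2 - 8x + 8/3
order-2 term: 32x - 16
order-3 term: 64/3
the series for exp(∇ + D) f terminates at order 3
exp(∇ + D) f = (8/3)x^3 + 16x^2 + 24x + 9

the image equals g(x) = (8/3)x^3 + 16x^2 + 24x + 9


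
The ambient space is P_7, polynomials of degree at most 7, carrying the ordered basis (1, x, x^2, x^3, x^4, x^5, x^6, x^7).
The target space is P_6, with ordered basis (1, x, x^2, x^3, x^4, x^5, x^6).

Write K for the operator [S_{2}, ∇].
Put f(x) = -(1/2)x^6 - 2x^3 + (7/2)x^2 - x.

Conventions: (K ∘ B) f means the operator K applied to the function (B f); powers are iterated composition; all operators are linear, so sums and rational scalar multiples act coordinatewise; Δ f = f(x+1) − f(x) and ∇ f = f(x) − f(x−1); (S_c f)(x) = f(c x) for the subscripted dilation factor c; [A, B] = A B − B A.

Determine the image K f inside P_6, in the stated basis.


the result is g(x) = 96x^5 - 360x^4 + 560x^3 - 426x^2 + 136x - 6

∇ f = -3x^5 + (15/2)x^4 - 10x^3 + (3/2)x^2 + 10x - 6
S_{2} ∇ f = -96x^5 + 120x^4 - 80x^3 + 6x^2 + 20x - 6
S_{2} f = -32x^6 - 16x^3 + 14x^2 - 2x
∇ S_{2} f = -192x^5 + 480x^4 - 640x^3 + 432x^2 - 116x
[S_{2}, ∇] f = 96x^5 - 360x^4 + 560x^3 - 426x^2 + 136x - 6


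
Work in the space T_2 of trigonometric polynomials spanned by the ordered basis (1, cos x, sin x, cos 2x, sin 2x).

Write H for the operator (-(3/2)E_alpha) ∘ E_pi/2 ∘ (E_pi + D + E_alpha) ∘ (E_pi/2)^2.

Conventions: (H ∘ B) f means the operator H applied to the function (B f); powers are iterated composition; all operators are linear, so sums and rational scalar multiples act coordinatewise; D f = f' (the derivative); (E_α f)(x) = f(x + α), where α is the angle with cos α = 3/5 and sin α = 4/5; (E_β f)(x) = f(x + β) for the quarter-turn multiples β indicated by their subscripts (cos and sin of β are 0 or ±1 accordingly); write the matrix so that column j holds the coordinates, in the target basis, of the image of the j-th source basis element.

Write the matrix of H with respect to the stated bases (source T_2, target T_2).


the matrix is [[-3, 0, 0, 0, 0]; [0, -57/50, -63/25, 0, 0]; [0, 63/25, -57/50, 0, 0]; [0, 0, 0, -2853/625, -129/625]; [0, 0, 0, 129/625, -2853/625]] (rows listed top to bottom)

image of 1: -3
image of cos x: -(57/50)cos x + (63/25)sin x
image of sin x: -(63/25)cos x - (57/50)sin x
image of cos 2x: -(2853/625)cos 2x + (129/625)sin 2x
image of sin 2x: -(129/625)cos 2x - (2853/625)sin 2x
each image's coordinates form column j of the matrix


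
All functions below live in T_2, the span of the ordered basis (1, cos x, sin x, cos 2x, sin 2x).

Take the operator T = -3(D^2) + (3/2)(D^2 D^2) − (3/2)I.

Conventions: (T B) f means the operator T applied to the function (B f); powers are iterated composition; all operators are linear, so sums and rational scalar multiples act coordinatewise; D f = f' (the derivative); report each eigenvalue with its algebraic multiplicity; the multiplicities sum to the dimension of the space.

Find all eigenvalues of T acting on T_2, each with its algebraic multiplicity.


λ = -3/2 (multiplicity 1), λ = 3 (multiplicity 2), λ = 69/2 (multiplicity 2)

image of 1: -3/2
image of cos x: 3cos x
image of sin x: 3sin x
image of cos 2x: (69/2)cos 2x
image of sin 2x: (69/2)sin 2x
the matrix is diagonal; its diagonal is (-3/2, 3, 3, 69/2, 69/2)
for a triangular matrix the eigenvalues are the diagonal entries, with algebraic multiplicity their repetition count


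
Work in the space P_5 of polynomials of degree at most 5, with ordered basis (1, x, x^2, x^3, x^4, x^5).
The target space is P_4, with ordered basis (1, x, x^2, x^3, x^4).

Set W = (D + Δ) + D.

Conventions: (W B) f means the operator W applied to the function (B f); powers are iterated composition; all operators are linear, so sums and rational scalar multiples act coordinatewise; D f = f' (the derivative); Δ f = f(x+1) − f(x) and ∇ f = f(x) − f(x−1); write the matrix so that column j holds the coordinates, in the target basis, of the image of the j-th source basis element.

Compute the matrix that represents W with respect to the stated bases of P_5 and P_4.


image of 1: 0
image of x: 3
image of x^2: 6x + 1
image of x^3: 9x^2 + 3x + 1
image of x^4: 12x^3 + 6x^2 + 4x + 1
image of x^5: 15x^4 + 10x^3 + 10x^2 + 5x + 1
each image's coordinates form column j of the matrix

the matrix is [[0, 3, 1, 1, 1, 1]; [0, 0, 6, 3, 4, 5]; [0, 0, 0, 9, 6, 10]; [0, 0, 0, 0, 12, 10]; [0, 0, 0, 0, 0, 15]] (rows listed top to bottom)


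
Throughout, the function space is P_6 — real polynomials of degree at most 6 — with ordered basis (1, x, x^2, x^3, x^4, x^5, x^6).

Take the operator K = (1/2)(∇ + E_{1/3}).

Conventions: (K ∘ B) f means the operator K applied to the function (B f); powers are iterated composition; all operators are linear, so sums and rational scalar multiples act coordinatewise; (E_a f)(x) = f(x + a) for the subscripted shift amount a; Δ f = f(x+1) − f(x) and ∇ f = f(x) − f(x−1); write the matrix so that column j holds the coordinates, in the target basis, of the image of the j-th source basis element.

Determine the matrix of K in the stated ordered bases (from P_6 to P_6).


the matrix is [[1/2, 2/3, -4/9, 14/27, -40/81, 122/243, -364/729]; [0, 1/2, 4/3, -4/3, 56/27, -200/81, 244/81]; [0, 0, 1/2, 2, -8/3, 140/27, -200/27]; [0, 0, 0, 1/2, 8/3, -40/9, 280/27]; [0, 0, 0, 0, 1/2, 10/3, -20/3]; [0, 0, 0, 0, 0, 1/2, 4]; [0, 0, 0, 0, 0, 0, 1/2]] (rows listed top to bottom)

image of 1: 1/2
image of x: (1/2)x + 2/3
image of x^2: (1/2)x^2 + (4/3)x - 4/9
image of x^3: (1/2)x^3 + 2x^2 - (4/3)x + 14/27
image of x^4: (1/2)x^4 + (8/3)x^3 - (8/3)x^2 + (56/27)x - 40/81
image of x^5: (1/2)x^5 + (10/3)x^4 - (40/9)x^3 + (140/27)x^2 - (200/81)x + 122/243
image of x^6: (1/2)x^6 + 4x^5 - (20/3)x^4 + (280/27)x^3 - (200/27)x^2 + (244/81)x - 364/729
each image's coordinates form column j of the matrix


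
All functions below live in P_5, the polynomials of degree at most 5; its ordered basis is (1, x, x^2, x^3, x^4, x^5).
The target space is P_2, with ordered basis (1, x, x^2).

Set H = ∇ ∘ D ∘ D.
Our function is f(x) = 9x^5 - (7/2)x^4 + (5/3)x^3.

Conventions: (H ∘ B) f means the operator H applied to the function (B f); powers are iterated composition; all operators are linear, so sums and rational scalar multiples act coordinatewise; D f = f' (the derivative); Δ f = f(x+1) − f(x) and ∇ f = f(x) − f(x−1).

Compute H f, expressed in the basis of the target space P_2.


D f = 45x^4 - 14x^3 + 5x^2
D D f = 180x^3 - 42x^2 + 10x
∇ (D ∘ D) f = 540x^2 - 624x + 232

the result is g(x) = 540x^2 - 624x + 232


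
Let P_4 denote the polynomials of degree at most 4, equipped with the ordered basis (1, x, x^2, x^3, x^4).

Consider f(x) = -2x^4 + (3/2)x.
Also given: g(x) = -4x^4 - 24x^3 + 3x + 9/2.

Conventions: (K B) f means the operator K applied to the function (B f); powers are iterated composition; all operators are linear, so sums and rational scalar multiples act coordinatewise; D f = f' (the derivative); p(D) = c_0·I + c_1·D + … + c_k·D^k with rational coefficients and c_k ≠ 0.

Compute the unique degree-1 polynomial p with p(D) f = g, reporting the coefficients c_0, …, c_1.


D^0 f = -2x^4 + (3/2)x
D^1 f = -8x^3 + 3/2
matching coefficients of g against c_0 f + c_1 Df + … from the top degree down determines the c_i
solution: c_0 = 2, c_1 = 3

c_0 = 2, c_1 = 3


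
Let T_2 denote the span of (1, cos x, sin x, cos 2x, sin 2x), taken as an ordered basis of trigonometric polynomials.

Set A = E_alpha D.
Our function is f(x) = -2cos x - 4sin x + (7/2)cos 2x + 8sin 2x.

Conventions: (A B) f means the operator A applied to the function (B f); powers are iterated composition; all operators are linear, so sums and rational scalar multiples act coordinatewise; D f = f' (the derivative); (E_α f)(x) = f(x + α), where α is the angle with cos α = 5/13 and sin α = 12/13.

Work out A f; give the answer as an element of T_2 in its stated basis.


D f = -4cos x + 2sin x + 16cos 2x - 7sin 2x
E_alpha D f = (4/13)cos x + (58/13)sin x - (2744/169)cos 2x - (1087/169)sin 2x

g(x) = (4/13)cos x + (58/13)sin x - (2744/169)cos 2x - (1087/169)sin 2x


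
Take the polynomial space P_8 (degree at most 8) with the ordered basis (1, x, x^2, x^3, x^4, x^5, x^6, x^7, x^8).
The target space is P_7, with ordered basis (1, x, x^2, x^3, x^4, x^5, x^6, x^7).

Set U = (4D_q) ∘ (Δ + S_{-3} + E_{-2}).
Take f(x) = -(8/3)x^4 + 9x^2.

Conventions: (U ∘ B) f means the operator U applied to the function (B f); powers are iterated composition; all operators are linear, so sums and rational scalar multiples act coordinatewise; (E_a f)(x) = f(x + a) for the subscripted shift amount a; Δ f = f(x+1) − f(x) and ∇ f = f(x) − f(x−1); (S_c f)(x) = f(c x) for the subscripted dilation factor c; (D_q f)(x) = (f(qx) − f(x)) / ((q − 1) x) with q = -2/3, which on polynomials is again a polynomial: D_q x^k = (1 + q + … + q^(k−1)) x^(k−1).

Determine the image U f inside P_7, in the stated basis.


g(x) = -(34112/81)x^3 + (896/27)x^2 + (40/3)x + 680/3

Δ f = -(32/3)x^3 - 16x^2 + (22/3)x + 19/3
S_{-3} f = -216x^4 + 81x^2
E_{-2} f = -(8/3)x^4 + (64/3)x^3 - 55x^2 + (148/3)x - 20/3
(Δ + S_{-3} + E_{-2}) f = -(656/3)x^4 + (32/3)x^3 + 10x^2 + (170/3)x - 1/3
D_q (Δ + S_{-3} + E_{-2}) f = -(8528/81)x^3 + (224/27)x^2 + (10/3)x + 170/3
(4D_q) (Δ + S_{-3} + E_{-2}) f = -(34112/81)x^3 + (896/27)x^2 + (40/3)x + 680/3


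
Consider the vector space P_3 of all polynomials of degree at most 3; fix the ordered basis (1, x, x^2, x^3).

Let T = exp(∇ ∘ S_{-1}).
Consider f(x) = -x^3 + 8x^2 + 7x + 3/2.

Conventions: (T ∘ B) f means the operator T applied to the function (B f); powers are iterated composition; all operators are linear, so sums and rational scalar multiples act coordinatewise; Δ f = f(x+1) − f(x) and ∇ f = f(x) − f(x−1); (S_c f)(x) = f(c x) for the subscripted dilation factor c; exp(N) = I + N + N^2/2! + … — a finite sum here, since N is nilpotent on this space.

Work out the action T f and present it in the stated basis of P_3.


g(x) = -x^3 + 11x^2 + 23x - 43/2

order-1 term: 3x^2 + 13x - 14
order-2 term: 3x - 8
order-3 term: -1
the series for exp(∇ ∘ S_{-1}) f terminates at order 3
exp(∇ ∘ S_{-1}) f = -x^3 + 11x^2 + 23x - 43/2


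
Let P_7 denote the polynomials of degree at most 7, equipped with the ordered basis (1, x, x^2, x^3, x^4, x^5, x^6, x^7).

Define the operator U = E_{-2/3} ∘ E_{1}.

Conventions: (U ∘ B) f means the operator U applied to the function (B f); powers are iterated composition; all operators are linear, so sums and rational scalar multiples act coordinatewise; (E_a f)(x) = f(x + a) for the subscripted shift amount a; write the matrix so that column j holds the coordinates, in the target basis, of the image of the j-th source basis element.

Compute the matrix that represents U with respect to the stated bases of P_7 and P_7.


the matrix is [[1, 1/3, 1/9, 1/27, 1/81, 1/243, 1/729, 1/2187]; [0, 1, 2/3, 1/3, 4/27, 5/81, 2/81, 7/729]; [0, 0, 1, 1, 2/3, 10/27, 5/27, 7/81]; [0, 0, 0, 1, 4/3, 10/9, 20/27, 35/81]; [0, 0, 0, 0, 1, 5/3, 5/3, 35/27]; [0, 0, 0, 0, 0, 1, 2, 7/3]; [0, 0, 0, 0, 0, 0, 1, 7/3]; [0, 0, 0, 0, 0, 0, 0, 1]] (rows listed top to bottom)

image of 1: 1
image of x: x + 1/3
image of x^2: x^2 + (2/3)x + 1/9
image of x^3: x^3 + x^2 + (1/3)x + 1/27
image of x^4: x^4 + (4/3)x^3 + (2/3)x^2 + (4/27)x + 1/81
image of x^5: x^5 + (5/3)x^4 + (10/9)x^3 + (10/27)x^2 + (5/81)x + 1/243
image of x^6: x^6 + 2x^5 + (5/3)x^4 + (20/27)x^3 + (5/27)x^2 + (2/81)x + 1/729
image of x^7: x^7 + (7/3)x^6 + (7/3)x^5 + (35/27)x^4 + (35/81)x^3 + (7/81)x^2 + (7/729)x + 1/2187
each image's coordinates form column j of the matrix


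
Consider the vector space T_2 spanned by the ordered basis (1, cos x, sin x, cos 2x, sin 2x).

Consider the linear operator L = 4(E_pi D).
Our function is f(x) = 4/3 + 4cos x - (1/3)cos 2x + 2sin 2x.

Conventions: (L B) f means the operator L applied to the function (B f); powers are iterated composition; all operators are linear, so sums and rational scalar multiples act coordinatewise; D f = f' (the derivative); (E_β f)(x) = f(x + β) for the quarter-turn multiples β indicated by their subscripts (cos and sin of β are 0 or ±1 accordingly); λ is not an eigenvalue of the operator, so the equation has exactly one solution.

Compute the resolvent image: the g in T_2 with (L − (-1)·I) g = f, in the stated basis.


g(x) = 4/3 + (4/17)cos x - (16/17)sin x - (49/195)cos 2x - (2/195)sin 2x

write g with unknown coordinates in the stated basis and equate coefficients in (L − (-1)·I) g = f
solving from the highest basis element down gives g = 4/3 + (4/17)cos x - (16/17)sin x - (49/195)cos 2x - (2/195)sin 2x
check: L g = (64/17)cos x + (16/17)sin x - (16/195)cos 2x + (392/195)sin 2x
so L g − (-1)·g = 4/3 + 4cos x - (1/3)cos 2x + 2sin 2x = f ✓


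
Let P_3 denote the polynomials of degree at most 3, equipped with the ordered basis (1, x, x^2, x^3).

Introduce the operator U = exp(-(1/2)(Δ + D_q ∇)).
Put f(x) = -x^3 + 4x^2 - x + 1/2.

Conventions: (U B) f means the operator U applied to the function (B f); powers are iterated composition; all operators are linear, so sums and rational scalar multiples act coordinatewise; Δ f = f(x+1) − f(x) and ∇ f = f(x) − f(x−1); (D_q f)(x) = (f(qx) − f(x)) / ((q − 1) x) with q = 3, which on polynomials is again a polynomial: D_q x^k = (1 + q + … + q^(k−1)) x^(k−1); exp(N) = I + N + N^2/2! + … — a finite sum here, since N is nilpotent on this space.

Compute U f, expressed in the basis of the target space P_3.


order-1 term: (3/2)x^2 + (7/2)x - 13/2
order-2 term: -(3/4)x - 2
order-3 term: 1/8
the series for exp(-(1/2)(Δ + D_q ∇)) f terminates at order 3
exp(-(1/2)(Δ + D_q ∇)) f = -x^3 + (11/2)x^2 + (7/4)x - 63/8

the result is g(x) = -x^3 + (11/2)x^2 + (7/4)x - 63/8


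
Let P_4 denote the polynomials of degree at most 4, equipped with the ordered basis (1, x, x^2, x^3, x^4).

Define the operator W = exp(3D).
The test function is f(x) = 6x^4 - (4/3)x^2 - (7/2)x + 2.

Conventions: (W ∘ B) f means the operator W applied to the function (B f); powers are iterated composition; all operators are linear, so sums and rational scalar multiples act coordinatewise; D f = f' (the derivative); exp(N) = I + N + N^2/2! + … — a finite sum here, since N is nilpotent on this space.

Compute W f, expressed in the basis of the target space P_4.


the result is g(x) = 6x^4 + 72x^3 + (968/3)x^2 + (1273/2)x + 931/2

order-1 term: 72x^3 - 8x - 21/2
order-2 term: 324x^2 - 12
order-3 term: 648x
order-4 term: 486
the series for exp(3D) f terminates at order 4
exp(3D) f = 6x^4 + 72x^3 + (968/3)x^2 + (1273/2)x + 931/2


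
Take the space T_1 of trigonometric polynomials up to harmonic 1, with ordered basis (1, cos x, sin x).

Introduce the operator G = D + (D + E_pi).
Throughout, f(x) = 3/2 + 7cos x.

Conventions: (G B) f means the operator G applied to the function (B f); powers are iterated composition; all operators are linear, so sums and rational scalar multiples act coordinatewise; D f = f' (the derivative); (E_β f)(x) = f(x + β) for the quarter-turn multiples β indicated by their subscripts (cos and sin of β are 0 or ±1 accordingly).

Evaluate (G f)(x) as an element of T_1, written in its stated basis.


D f = -7sin x
D f = -7sin x
E_pi f = 3/2 - 7cos x
(D + E_pi) f = 3/2 - 7cos x - 7sin x
(D + (D + E_pi)) f = 3/2 - 7cos x - 14sin x

the result is g(x) = 3/2 - 7cos x - 14sin x


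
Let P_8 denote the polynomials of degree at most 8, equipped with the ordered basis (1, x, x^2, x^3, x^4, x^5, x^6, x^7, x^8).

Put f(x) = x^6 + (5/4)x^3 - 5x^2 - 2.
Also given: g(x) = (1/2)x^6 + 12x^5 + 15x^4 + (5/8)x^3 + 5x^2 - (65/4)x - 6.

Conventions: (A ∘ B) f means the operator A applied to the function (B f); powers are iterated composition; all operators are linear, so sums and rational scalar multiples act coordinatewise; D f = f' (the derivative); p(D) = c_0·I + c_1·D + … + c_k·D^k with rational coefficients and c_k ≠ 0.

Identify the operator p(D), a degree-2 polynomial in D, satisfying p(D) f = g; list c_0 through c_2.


D^0 f = x^6 + (5/4)x^3 - 5x^2 - 2
D^1 f = 6x^5 + (15/4)x^2 - 10x
D^2 f = 30x^4 + (15/2)x - 10
matching coefficients of g against c_0 f + c_1 Df + … from the top degree down determines the c_i
solution: c_0 = 1/2, c_1 = 2, c_2 = 1/2

c_0 = 1/2, c_1 = 2, c_2 = 1/2


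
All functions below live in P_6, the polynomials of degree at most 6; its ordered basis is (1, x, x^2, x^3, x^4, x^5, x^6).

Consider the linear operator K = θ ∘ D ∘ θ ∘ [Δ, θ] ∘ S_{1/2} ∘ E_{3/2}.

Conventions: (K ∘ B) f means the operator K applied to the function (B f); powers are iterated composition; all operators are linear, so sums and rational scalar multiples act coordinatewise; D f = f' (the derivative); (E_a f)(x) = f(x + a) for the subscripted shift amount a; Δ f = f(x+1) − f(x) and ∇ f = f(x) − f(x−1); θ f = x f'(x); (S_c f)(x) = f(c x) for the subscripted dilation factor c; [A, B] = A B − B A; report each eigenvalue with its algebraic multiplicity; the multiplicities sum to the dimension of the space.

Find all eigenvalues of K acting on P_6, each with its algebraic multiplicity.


λ = 0 (multiplicity 7)

image of 1: 0
image of x: 0
image of x^2: 0
image of x^3: (3/2)x
image of x^4: (9/2)x^2 + 12x
image of x^5: (15/2)x^3 + 45x^2 + 60x
image of x^6: (75/8)x^4 + 90x^3 + 270x^2 + 240x
the matrix is upper triangular; its diagonal is (0, 0, 0, 0, 0, 0, 0)
for a triangular matrix the eigenvalues are the diagonal entries, with algebraic multiplicity their repetition count


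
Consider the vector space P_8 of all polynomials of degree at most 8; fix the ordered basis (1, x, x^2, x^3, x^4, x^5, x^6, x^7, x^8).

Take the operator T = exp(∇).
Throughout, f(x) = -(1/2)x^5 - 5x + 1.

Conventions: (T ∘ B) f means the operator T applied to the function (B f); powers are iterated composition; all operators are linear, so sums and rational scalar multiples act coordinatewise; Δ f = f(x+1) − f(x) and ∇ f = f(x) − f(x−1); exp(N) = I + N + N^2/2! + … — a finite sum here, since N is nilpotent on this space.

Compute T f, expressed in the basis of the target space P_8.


order-1 term: -(5/2)x^4 + 5x^3 - 5x^2 + (5/2)x - 11/2
order-2 term: -5x^3 + 15x^2 - (35/2)x + 15/2
order-3 term: -5x^2 + 15x - 25/2
order-4 term: -(5/2)x + 5
order-5 term: -1/2
the series for exp(∇) f terminates at order 5
exp(∇) f = -(1/2)x^5 - (5/2)x^4 + 5x^2 - (15/2)x - 5

the result is g(x) = -(1/2)x^5 - (5/2)x^4 + 5x^2 - (15/2)x - 5


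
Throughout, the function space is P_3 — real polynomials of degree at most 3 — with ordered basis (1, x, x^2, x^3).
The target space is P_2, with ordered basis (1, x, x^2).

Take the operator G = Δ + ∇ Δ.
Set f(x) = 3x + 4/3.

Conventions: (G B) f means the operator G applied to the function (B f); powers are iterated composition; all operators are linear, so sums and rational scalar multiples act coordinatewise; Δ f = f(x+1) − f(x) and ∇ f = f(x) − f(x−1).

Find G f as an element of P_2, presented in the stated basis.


Δ f = 3
Δ f = 3
∇ Δ f = 0
(Δ + ∇ Δ) f = 3

the result is g(x) = 3


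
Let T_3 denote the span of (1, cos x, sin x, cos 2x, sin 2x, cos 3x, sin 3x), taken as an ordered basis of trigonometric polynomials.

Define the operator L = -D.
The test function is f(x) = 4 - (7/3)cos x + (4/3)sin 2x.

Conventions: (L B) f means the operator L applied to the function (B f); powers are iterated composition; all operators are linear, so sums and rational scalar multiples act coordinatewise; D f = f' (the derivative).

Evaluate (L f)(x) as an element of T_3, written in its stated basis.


D f = (7/3)sin x + (8/3)cos 2x
(-D) f = -(7/3)sin x - (8/3)cos 2x

the result is g(x) = -(7/3)sin x - (8/3)cos 2x


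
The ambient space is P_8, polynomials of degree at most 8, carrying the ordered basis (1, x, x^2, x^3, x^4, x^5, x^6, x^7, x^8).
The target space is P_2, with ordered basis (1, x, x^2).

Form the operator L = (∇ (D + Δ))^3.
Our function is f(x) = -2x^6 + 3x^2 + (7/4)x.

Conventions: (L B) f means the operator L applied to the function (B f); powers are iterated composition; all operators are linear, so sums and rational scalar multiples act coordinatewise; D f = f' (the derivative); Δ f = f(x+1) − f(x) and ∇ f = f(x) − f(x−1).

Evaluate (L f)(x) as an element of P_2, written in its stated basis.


D f = -12x^5 + 6x + 7/4
Δ f = -12x^5 - 30x^4 - 40x^3 - 30x^2 - 6x + 11/4
(D + Δ) f = -24x^5 - 30x^4 - 40x^3 - 30x^2 + 9/2
∇ (D + Δ) f = -120x^4 + 120x^3 - 180x^2 + 60x - 4
D (∇ (D + Δ)) f = -480x^3 + 360x^2 - 360x + 60
Δ (∇ (D + Δ)) f = -480x^3 - 360x^2 - 480x - 120
(D + Δ) (∇ (D + Δ)) f = -960x^3 - 840x - 60
∇ (D + Δ) (∇ (D + Δ)) f = -2880x^2 + 2880x - 1800
D (∇ (D + Δ)) (∇ (D + Δ)) f = -5760x + 2880
Δ (∇ (D + Δ)) (∇ (D + Δ)) f = -5760x
(D + Δ) (∇ (D + Δ)) (∇ (D + Δ)) f = -11520x + 2880
∇ (D + Δ) (∇ (D + Δ)) (∇ (D + Δ)) f = -11520

the image equals g(x) = -11520


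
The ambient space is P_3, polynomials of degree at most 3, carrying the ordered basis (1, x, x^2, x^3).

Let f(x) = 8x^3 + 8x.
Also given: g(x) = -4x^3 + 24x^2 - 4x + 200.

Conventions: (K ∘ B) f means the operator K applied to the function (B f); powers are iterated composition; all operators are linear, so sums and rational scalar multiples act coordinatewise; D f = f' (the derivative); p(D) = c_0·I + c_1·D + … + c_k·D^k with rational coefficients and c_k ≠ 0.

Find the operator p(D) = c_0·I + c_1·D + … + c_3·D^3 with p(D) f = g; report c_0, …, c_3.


D^0 f = 8x^3 + 8x
D^1 f = 24x^2 + 8
D^2 f = 48x
D^3 f = 48
matching coefficients of g against c_0 f + c_1 Df + … from the top degree down determines the c_i
solution: c_0 = -1/2, c_1 = 1, c_2 = 0, c_3 = 4

c_0 = -1/2, c_1 = 1, c_2 = 0, c_3 = 4


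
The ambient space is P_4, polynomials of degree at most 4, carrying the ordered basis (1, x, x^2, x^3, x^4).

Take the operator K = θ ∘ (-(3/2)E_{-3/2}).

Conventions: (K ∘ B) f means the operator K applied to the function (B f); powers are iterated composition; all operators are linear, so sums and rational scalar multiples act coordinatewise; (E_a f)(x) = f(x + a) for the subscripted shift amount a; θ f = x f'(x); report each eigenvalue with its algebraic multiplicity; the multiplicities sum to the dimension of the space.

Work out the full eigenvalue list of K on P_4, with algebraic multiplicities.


image of 1: 0
image of x: -(3/2)x
image of x^2: -3x^2 + (9/2)x
image of x^3: -(9/2)x^3 + (27/2)x^2 - (81/8)x
image of x^4: -6x^4 + 27x^3 - (81/2)x^2 + (81/4)x
the matrix is upper triangular; its diagonal is (0, -3/2, -3, -9/2, -6)
for a triangular matrix the eigenvalues are the diagonal entries, with algebraic multiplicity their repetition count

λ = -6 (multiplicity 1), λ = -9/2 (multiplicity 1), λ = -3 (multiplicity 1), λ = -3/2 (multiplicity 1), λ = 0 (multiplicity 1)


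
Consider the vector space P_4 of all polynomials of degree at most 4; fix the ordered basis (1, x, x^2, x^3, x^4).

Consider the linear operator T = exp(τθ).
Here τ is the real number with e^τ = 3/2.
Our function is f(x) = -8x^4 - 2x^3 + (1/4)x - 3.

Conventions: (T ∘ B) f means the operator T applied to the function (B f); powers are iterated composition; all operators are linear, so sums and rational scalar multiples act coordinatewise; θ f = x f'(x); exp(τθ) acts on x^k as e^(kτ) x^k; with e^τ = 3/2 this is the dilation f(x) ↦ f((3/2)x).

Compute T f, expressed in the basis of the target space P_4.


the image equals g(x) = -(81/2)x^4 - (27/4)x^3 + (3/8)x - 3

exp(τθ) x^k = e^(kτ) x^k; with e^τ = 3/2 this sends x^k to (3/2)^k x^k
x ↦ 3/2 x
x^3 ↦ 27/8 x^3
x^4 ↦ 81/16 x^4
applying this coordinatewise to f: exp(τθ) f = -(81/2)x^4 - (27/4)x^3 + (3/8)x - 3


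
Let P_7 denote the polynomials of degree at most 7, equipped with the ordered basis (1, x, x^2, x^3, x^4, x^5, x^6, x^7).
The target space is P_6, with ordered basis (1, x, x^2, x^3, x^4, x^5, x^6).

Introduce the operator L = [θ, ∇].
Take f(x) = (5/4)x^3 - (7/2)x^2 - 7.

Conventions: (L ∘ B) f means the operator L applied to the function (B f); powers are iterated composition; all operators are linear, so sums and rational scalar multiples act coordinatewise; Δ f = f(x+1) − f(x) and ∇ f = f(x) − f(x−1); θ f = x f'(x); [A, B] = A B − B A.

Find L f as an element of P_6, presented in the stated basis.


∇ f = (15/4)x^2 - (43/4)x + 19/4
θ ∇ f = (15/2)x^2 - (43/4)x
θ f = (15/4)x^3 - 7x^2
∇ θ f = (45/4)x^2 - (101/4)x + 43/4
[θ, ∇] f = -(15/4)x^2 + (29/2)x - 43/4

g(x) = -(15/4)x^2 + (29/2)x - 43/4


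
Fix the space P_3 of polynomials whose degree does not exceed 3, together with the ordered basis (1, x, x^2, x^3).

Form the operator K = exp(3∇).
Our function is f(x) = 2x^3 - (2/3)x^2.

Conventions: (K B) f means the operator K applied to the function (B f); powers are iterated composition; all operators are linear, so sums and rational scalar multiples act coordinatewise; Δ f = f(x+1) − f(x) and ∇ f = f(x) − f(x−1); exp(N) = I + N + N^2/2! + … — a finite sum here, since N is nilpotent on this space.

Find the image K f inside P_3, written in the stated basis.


the result is g(x) = 2x^3 + (52/3)x^2 + 32x + 2

order-1 term: 18x^2 - 22x + 8
order-2 term: 54x - 60
order-3 term: 54
the series for exp(3∇) f terminates at order 3
exp(3∇) f = 2x^3 + (52/3)x^2 + 32x + 2


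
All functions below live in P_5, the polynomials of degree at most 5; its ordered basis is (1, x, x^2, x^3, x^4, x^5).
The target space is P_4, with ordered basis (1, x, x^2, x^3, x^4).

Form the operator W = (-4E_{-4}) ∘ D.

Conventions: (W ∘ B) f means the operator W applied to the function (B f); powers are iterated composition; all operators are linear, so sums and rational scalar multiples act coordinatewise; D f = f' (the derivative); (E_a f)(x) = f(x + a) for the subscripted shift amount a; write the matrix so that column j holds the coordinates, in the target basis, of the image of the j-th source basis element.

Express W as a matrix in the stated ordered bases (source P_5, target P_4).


the matrix is [[0, -4, 32, -192, 1024, -5120]; [0, 0, -8, 96, -768, 5120]; [0, 0, 0, -12, 192, -1920]; [0, 0, 0, 0, -16, 320]; [0, 0, 0, 0, 0, -20]] (rows listed top to bottom)

image of 1: 0
image of x: -4
image of x^2: -8x + 32
image of x^3: -12x^2 + 96x - 192
image of x^4: -16x^3 + 192x^2 - 768x + 1024
image of x^5: -20x^4 + 320x^3 - 1920x^2 + 5120x - 5120
each image's coordinates form column j of the matrix


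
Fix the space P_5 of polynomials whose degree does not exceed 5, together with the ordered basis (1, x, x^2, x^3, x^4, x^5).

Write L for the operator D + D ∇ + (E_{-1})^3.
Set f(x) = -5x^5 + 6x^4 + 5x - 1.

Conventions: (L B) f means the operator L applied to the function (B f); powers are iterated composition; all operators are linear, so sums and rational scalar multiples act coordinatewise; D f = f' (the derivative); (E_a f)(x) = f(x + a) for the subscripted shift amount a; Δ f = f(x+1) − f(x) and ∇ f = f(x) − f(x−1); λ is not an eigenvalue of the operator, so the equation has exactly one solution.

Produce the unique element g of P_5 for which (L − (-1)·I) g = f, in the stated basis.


the result is g(x) = -(5/2)x^5 - (19/2)x^4 + (199/2)x^3 + 237x^2 - 1204x - 3687/4

write g with unknown coordinates in the stated basis and equate coefficients in (L − (-1)·I) g = f
solving from the highest basis element down gives g = -(5/2)x^5 - (19/2)x^4 + (199/2)x^3 + 237x^2 - 1204x - 3687/4
check: L g = -(5/2)x^5 + (31/2)x^4 - (199/2)x^3 - 237x^2 + 1209x + 3683/4
so L g − (-1)·g = -5x^5 + 6x^4 + 5x - 1 = f ✓


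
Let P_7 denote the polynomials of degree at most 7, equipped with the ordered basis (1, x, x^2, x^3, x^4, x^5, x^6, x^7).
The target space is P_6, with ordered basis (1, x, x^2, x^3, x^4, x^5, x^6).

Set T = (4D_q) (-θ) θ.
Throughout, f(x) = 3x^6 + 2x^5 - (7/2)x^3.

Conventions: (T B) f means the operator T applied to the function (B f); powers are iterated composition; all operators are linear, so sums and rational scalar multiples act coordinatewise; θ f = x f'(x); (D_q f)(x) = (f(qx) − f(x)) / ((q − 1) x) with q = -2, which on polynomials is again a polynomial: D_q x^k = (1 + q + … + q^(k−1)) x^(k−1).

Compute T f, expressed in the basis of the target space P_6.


g(x) = 9072x^5 - 2200x^4 + 378x^2

θ f = 18x^6 + 10x^5 - (21/2)x^3
θ θ f = 108x^6 + 50x^5 - (63/2)x^3
(-θ) θ f = -108x^6 - 50x^5 + (63/2)x^3
D_q ((-θ) θ) f = 2268x^5 - 550x^4 + (189/2)x^2
(4D_q) ((-θ) θ) f = 9072x^5 - 2200x^4 + 378x^2


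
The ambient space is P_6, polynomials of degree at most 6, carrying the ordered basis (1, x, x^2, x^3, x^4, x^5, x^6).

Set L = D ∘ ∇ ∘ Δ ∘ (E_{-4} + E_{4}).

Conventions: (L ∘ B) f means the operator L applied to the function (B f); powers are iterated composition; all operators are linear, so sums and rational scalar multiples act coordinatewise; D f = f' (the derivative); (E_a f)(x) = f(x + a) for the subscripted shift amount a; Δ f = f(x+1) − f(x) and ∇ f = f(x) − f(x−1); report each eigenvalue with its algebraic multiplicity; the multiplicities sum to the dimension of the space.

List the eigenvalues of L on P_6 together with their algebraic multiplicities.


image of 1: 0
image of x: 0
image of x^2: 0
image of x^3: 12
image of x^4: 48x
image of x^5: 120x^2 + 1940
image of x^6: 240x^3 + 11640x
the matrix is upper triangular; its diagonal is (0, 0, 0, 0, 0, 0, 0)
for a triangular matrix the eigenvalues are the diagonal entries, with algebraic multiplicity their repetition count

λ = 0 (multiplicity 7)


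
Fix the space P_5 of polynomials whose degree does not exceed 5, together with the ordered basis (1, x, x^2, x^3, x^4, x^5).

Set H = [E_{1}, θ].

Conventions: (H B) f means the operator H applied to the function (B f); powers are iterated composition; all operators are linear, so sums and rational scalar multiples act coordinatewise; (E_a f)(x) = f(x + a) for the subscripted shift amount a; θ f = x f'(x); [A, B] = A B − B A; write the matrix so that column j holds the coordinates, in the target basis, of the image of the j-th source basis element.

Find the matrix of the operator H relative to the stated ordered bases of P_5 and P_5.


the matrix is [[0, 1, 2, 3, 4, 5]; [0, 0, 2, 6, 12, 20]; [0, 0, 0, 3, 12, 30]; [0, 0, 0, 0, 4, 20]; [0, 0, 0, 0, 0, 5]; [0, 0, 0, 0, 0, 0]] (rows listed top to bottom)

image of 1: 0
image of x: 1
image of x^2: 2x + 2
image of x^3: 3x^2 + 6x + 3
image of x^4: 4x^3 + 12x^2 + 12x + 4
image of x^5: 5x^4 + 20x^3 + 30x^2 + 20x + 5
each image's coordinates form column j of the matrix


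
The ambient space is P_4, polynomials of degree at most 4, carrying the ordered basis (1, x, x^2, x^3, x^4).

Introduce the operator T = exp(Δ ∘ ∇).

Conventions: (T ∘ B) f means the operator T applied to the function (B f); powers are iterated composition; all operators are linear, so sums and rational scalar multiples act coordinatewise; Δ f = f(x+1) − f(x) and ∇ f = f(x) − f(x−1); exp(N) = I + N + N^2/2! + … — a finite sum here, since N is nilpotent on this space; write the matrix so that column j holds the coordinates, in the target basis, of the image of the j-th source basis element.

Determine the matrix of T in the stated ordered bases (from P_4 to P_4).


the matrix is [[1, 0, 2, 0, 14]; [0, 1, 0, 6, 0]; [0, 0, 1, 0, 12]; [0, 0, 0, 1, 0]; [0, 0, 0, 0, 1]] (rows listed top to bottom)

image of 1: 1
image of x: x
image of x^2: x^2 + 2
image of x^3: x^3 + 6x
image of x^4: x^4 + 12x^2 + 14
each image's coordinates form column j of the matrix


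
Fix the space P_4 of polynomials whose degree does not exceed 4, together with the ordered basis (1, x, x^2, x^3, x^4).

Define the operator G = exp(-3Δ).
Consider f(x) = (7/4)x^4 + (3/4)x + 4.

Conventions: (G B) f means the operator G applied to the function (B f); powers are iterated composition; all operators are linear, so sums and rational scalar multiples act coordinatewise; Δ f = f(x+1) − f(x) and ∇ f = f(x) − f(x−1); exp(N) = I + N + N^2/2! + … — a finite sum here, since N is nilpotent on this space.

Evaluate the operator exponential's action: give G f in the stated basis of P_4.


the image equals g(x) = (7/4)x^4 - 21x^3 + 63x^2 - (81/4)x - 35

order-1 term: -21x^3 - (63/2)x^2 - 21x - 15/2
order-2 term: (189/2)x^2 + 189x + 441/4
order-3 term: -189x - 567/2
order-4 term: 567/4
the series for exp(-3Δ) f terminates at order 4
exp(-3Δ) f = (7/4)x^4 - 21x^3 + 63x^2 - (81/4)x - 35


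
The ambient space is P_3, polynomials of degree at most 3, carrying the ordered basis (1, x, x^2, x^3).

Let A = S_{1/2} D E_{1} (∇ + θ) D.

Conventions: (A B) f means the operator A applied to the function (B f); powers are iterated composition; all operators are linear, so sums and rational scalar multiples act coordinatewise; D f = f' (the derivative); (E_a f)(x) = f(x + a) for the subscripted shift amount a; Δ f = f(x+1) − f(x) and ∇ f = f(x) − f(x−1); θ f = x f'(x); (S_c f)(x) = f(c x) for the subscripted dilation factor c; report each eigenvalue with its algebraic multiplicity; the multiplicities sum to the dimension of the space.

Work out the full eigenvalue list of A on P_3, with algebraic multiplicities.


image of 1: 0
image of x: 0
image of x^2: 2
image of x^3: 6x + 18
the matrix is upper triangular; its diagonal is (0, 0, 0, 0)
for a triangular matrix the eigenvalues are the diagonal entries, with algebraic multiplicity their repetition count

λ = 0 (multiplicity 4)


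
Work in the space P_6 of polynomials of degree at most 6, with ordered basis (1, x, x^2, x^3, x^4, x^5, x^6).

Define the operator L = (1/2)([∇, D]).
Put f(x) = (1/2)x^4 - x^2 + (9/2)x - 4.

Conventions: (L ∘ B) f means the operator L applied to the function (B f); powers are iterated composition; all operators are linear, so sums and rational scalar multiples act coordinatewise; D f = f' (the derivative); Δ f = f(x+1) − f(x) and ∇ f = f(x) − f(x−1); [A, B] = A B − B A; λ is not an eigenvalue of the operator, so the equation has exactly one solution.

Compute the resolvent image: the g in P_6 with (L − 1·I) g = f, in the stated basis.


the result is g(x) = -(1/2)x^4 + x^2 - (9/2)x + 4

write g with unknown coordinates in the stated basis and equate coefficients in (L − 1·I) g = f
solving from the highest basis element down gives g = -(1/2)x^4 + x^2 - (9/2)x + 4
check: L g = 0
so L g − 1·g = (1/2)x^4 - x^2 + (9/2)x - 4 = f ✓


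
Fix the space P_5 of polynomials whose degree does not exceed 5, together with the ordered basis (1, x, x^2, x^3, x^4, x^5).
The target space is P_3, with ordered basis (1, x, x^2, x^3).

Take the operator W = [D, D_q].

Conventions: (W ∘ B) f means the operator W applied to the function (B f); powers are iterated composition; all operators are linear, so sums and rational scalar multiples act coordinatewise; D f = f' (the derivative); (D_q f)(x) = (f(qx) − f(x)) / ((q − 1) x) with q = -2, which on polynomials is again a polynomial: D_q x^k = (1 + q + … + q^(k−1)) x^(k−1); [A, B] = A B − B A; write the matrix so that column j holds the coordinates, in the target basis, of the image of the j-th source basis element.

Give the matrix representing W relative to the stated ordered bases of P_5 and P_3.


image of 1: 0
image of x: 0
image of x^2: -3
image of x^3: 9x
image of x^4: -27x^2
image of x^5: 69x^3
each image's coordinates form column j of the matrix

the matrix is [[0, 0, -3, 0, 0, 0]; [0, 0, 0, 9, 0, 0]; [0, 0, 0, 0, -27, 0]; [0, 0, 0, 0, 0, 69]] (rows listed top to bottom)


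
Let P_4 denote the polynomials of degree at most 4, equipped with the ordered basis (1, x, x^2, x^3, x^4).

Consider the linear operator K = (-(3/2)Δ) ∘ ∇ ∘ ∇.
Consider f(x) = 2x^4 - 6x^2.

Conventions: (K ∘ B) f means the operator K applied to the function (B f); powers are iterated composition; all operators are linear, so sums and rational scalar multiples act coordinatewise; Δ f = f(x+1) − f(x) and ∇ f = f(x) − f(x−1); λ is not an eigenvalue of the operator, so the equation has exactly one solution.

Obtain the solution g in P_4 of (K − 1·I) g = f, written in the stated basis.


write g with unknown coordinates in the stated basis and equate coefficients in (K − 1·I) g = f
solving from the highest basis element down gives g = -2x^4 + 6x^2 + 72x - 36
check: K g = 72x - 36
so K g − 1·g = 2x^4 - 6x^2 = f ✓

g(x) = -2x^4 + 6x^2 + 72x - 36


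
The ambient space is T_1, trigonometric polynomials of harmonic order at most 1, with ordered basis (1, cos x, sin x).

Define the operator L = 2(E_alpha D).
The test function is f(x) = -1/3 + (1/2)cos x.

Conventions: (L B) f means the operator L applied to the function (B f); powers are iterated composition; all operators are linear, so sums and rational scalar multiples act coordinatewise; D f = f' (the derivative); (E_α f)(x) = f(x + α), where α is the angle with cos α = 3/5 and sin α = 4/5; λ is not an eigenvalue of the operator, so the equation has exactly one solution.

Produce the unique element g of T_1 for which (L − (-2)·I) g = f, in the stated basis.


the image equals g(x) = -1/6 + (1/8)cos x + (3/8)sin x

write g with unknown coordinates in the stated basis and equate coefficients in (L − (-2)·I) g = f
solving from the highest basis element down gives g = -1/6 + (1/8)cos x + (3/8)sin x
check: L g = (1/4)cos x - (3/4)sin x
so L g − (-2)·g = -1/3 + (1/2)cos x = f ✓


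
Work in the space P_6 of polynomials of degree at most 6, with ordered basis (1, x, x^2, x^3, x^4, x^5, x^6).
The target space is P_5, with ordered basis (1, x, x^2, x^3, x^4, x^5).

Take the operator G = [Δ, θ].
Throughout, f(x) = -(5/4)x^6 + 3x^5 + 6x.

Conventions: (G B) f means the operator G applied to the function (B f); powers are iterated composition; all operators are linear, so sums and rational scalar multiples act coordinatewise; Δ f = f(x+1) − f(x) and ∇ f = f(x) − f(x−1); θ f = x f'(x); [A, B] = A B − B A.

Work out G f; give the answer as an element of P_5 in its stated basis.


g(x) = -(15/2)x^5 - (45/2)x^4 - 15x^3 + 15x^2 + (45/2)x + 27/2

θ f = -(15/2)x^6 + 15x^5 + 6x
Δ θ f = -45x^5 - (75/2)x^4 + (75/2)x^2 + 30x + 27/2
Δ f = -(15/2)x^5 - (15/4)x^4 + 5x^3 + (45/4)x^2 + (15/2)x + 31/4
θ Δ f = -(75/2)x^5 - 15x^4 + 15x^3 + (45/2)x^2 + (15/2)x
[Δ, θ] f = -(15/2)x^5 - (45/2)x^4 - 15x^3 + 15x^2 + (45/2)x + 27/2
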